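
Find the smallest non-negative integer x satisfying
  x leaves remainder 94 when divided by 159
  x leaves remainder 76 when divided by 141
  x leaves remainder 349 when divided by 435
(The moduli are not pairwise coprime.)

956479

gcd(159, 141) = 3 and 3 | (76 − 94), so the pair is consistent; merging gives x ≡ 7408 (mod 7473), where 7473 = lcm(159, 141).
gcd(7473, 435) = 3 and 3 | (349 − 7408), so the pair is consistent; merging gives x ≡ 956479 (mod 1083585), where 1083585 = lcm(7473, 435).
The solution is unique modulo lcm(159, 141, 435) = 1083585.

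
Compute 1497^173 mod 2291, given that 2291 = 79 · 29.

Mod 79: 1497 ≡ 75; by Fermat, exponent reduces to 173 mod 78 = 17; 75^17 ≡ 37 (mod 79).
Mod 29: 1497 ≡ 18; by Fermat, exponent reduces to 173 mod 28 = 5; 18^5 ≡ 15 (mod 29).
Combine by CRT: x ≡ 37 (mod 79), x ≡ 15 (mod 29) ⇒ x ≡ 827 (mod 2291).

827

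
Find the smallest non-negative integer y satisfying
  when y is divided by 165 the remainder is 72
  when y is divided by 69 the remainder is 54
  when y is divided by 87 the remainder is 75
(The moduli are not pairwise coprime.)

103692

gcd(165, 69) = 3 and 3 | (54 − 72), so the pair is consistent; merging gives y ≡ 1227 (mod 3795), where 3795 = lcm(165, 69).
gcd(3795, 87) = 3 and 3 | (75 − 1227), so the pair is consistent; merging gives y ≡ 103692 (mod 110055), where 110055 = lcm(3795, 87).
The solution is unique modulo lcm(165, 69, 87) = 110055.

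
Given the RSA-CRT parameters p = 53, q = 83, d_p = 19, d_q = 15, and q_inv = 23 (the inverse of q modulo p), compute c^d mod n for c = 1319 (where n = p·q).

m₁ = c^(d_p) mod p: c ≡ 47 (mod 53), and 47^19 mod 53 = 16.
m₂ = c^(d_q) mod q: c ≡ 74 (mod 83), and 74^15 mod 83 = 73.
h = q_inv·(m₁ − m₂) mod p = 23·(16 − 73) mod 53 = 14.
m = m₂ + h·q = 73 + 14·83 = 1235.

1235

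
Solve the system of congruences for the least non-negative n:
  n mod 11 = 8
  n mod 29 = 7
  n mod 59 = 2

8852

From n ≡ 8 (mod 11) write n = 8 + 11t. Substituting into n ≡ 7 (mod 29) gives 11t ≡ 28 (mod 29), and since 11⁻¹ ≡ 8 (mod 29), t ≡ 21. Hence n ≡ 8 + 11·21 = 239 (mod 319).
From n ≡ 239 (mod 319) write n = 239 + 319t. Substituting into n ≡ 2 (mod 59) gives 319t ≡ 58 (mod 59), and since 24⁻¹ ≡ 32 (mod 59), t ≡ 27. Hence n ≡ 239 + 319·27 = 8852 (mod 18821).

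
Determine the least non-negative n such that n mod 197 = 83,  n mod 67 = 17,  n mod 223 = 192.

From n ≡ 83 (mod 197) write n = 83 + 197t. Substituting into n ≡ 17 (mod 67) gives 197t ≡ 1 (mod 67), and since 63⁻¹ ≡ 50 (mod 67), t ≡ 50. Hence n ≡ 83 + 197·50 = 9933 (mod 13199).
From n ≡ 9933 (mod 13199) write n = 9933 + 13199t. Substituting into n ≡ 192 (mod 223) gives 13199t ≡ 71 (mod 223), and since 42⁻¹ ≡ 154 (mod 223), t ≡ 7. Hence n ≡ 9933 + 13199·7 = 102326 (mod 2943377).

102326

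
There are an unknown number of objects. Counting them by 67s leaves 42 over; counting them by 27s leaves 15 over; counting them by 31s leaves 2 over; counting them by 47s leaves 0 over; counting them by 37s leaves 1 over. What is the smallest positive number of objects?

The moduli are pairwise coprime; M = 67·27·31·47·37 = 97521381.
M/67 = 1455543; 1455543 ≡ 35 (mod 67); 35·23 ≡ 1, so inverse 23.
M/27 = 3611903; 3611903 ≡ 5 (mod 27); 5·11 ≡ 1, so inverse 11.
M/31 = 3145851; 3145851 ≡ 2 (mod 31); 2·16 ≡ 1, so inverse 16.
M/47 = 2074923; 2074923 ≡ 14 (mod 47); 14·37 ≡ 1, so inverse 37.
M/37 = 2635713; 2635713 ≡ 18 (mod 37); 18·35 ≡ 1, so inverse 35.
N ≡ 42·1455543·23 + 15·3611903·11 + 2·3145851·16 + 0·2074923·37 + 1·2635713·35 = 2194935720.
2194935720 mod 97521381 = 49465338.

49465338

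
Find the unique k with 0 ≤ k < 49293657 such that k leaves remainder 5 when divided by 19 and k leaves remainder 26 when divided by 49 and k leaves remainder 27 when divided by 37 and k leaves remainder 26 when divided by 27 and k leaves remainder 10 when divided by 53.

Combine the congruences pairwise.
From k ≡ 5 (mod 19) write k = 5 + 19t. Substituting into k ≡ 26 (mod 49) gives 19t ≡ 21 (mod 49), and since 19⁻¹ ≡ 31 (mod 49), t ≡ 14. Hence k ≡ 5 + 19·14 = 271 (mod 931).
From k ≡ 271 (mod 931) write k = 271 + 931t. Substituting into k ≡ 27 (mod 37) gives 931t ≡ 15 (mod 37), and since 6⁻¹ ≡ 31 (mod 37), t ≡ 21. Hence k ≡ 271 + 931·21 = 19822 (mod 34447).
From k ≡ 19822 (mod 34447) write k = 19822 + 34447t. Substituting into k ≡ 26 (mod 27) gives 34447t ≡ 22 (mod 27), and since 22⁻¹ ≡ 16 (mod 27), t ≡ 1. Hence k ≡ 19822 + 34447·1 = 54269 (mod 930069).
From k ≡ 54269 (mod 930069) write k = 54269 + 930069t. Substituting into k ≡ 10 (mod 53) gives 930069t ≡ 13 (mod 53), and since 25⁻¹ ≡ 17 (mod 53), t ≡ 9. Hence k ≡ 54269 + 930069·9 = 8424890 (mod 49293657).

8424890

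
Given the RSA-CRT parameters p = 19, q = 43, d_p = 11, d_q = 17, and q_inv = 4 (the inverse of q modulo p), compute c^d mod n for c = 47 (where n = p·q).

537

m₁ = c^(d_p) mod p: c ≡ 9 (mod 19), and 9^11 mod 19 = 5.
m₂ = c^(d_q) mod q: c ≡ 4 (mod 43), and 4^17 mod 43 = 21.
h = q_inv·(m₁ − m₂) mod p = 4·(5 − 21) mod 19 = 12.
m = m₂ + h·q = 21 + 12·43 = 537.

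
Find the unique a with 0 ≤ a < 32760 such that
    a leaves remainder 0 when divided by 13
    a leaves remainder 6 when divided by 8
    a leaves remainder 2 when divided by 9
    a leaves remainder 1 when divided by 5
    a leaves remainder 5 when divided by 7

27326

The moduli are pairwise coprime; N = 13·8·9·5·7 = 32760.
N/13 = 2520; 2520 ≡ 11 (mod 13); 11·6 ≡ 1, so inverse 6.
N/8 = 4095; 4095 ≡ 7 (mod 8); 7·7 ≡ 1, so inverse 7.
N/9 = 3640; 3640 ≡ 4 (mod 9); 4·7 ≡ 1, so inverse 7.
N/5 = 6552; 6552 ≡ 2 (mod 5); 2·3 ≡ 1, so inverse 3.
N/7 = 4680; 4680 ≡ 4 (mod 7); 4·2 ≡ 1, so inverse 2.
a ≡ 0·2520·6 + 6·4095·7 + 2·3640·7 + 1·6552·3 + 5·4680·2 = 289406.
289406 mod 32760 = 27326.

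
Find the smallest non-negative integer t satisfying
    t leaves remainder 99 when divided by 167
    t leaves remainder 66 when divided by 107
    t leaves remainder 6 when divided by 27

226050

The moduli are pairwise coprime; N = 167·107·27 = 482463.
N/167 = 2889; 2889 ≡ 50 (mod 167); 50·157 ≡ 1, so inverse 157.
N/107 = 4509; 4509 ≡ 15 (mod 107); 15·50 ≡ 1, so inverse 50.
N/27 = 17869; 17869 ≡ 22 (mod 27); 22·16 ≡ 1, so inverse 16.
t ≡ 99·2889·157 + 66·4509·50 + 6·17869·16 = 61498851.
61498851 mod 482463 = 226050.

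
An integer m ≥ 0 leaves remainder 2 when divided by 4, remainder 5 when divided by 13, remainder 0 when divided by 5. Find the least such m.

70

From m ≡ 2 (mod 4) write m = 2 + 4t. Substituting into m ≡ 5 (mod 13) gives 4t ≡ 3 (mod 13), and since 4⁻¹ ≡ 10 (mod 13), t ≡ 4. Hence m ≡ 2 + 4·4 = 18 (mod 52).
From m ≡ 18 (mod 52) write m = 18 + 52t. Substituting into m ≡ 0 (mod 5) gives 52t ≡ 2 (mod 5), and since 2⁻¹ ≡ 3 (mod 5), t ≡ 1. Hence m ≡ 18 + 52·1 = 70 (mod 260).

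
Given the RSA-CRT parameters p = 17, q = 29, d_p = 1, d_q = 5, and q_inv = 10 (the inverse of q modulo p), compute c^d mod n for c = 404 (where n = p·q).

200

m₁ = c^(d_p) mod p: c ≡ 13 (mod 17), and 13^1 mod 17 = 13.
m₂ = c^(d_q) mod q: c ≡ 27 (mod 29), and 27^5 mod 29 = 26.
h = q_inv·(m₁ − m₂) mod p = 10·(13 − 26) mod 17 = 6.
m = m₂ + h·q = 26 + 6·29 = 200.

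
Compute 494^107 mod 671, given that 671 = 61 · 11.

Mod 61: 494 ≡ 6; by Fermat, exponent reduces to 107 mod 60 = 47; 6^47 ≡ 30 (mod 61).
Mod 11: 494 ≡ 10; by Fermat, exponent reduces to 107 mod 10 = 7; 10^7 ≡ 10 (mod 11).
Combine by CRT: x ≡ 30 (mod 61), x ≡ 10 (mod 11) ⇒ x ≡ 274 (mod 671).

274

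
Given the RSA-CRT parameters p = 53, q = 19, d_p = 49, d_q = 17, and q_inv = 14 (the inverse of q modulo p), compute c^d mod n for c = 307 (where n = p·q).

203

m₁ = c^(d_p) mod p: c ≡ 42 (mod 53), and 42^49 mod 53 = 44.
m₂ = c^(d_q) mod q: c ≡ 3 (mod 19), and 3^17 mod 19 = 13.
h = q_inv·(m₁ − m₂) mod p = 14·(44 − 13) mod 53 = 10.
m = m₂ + h·q = 13 + 10·19 = 203.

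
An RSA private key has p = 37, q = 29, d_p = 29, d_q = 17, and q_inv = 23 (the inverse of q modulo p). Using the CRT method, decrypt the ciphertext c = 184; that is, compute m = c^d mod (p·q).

73

m₁ = c^(d_p) mod p: c ≡ 36 (mod 37), and 36^29 mod 37 = 36.
m₂ = c^(d_q) mod q: c ≡ 10 (mod 29), and 10^17 mod 29 = 15.
h = q_inv·(m₁ − m₂) mod p = 23·(36 − 15) mod 37 = 2.
m = m₂ + h·q = 15 + 2·29 = 73.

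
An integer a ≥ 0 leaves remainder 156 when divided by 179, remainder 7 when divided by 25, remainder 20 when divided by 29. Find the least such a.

61732

The moduli are pairwise coprime; N = 179·25·29 = 129775.
N/179 = 725; 725 ≡ 9 (mod 179); 9·20 ≡ 1, so inverse 20.
N/25 = 5191; 5191 ≡ 16 (mod 25); 16·11 ≡ 1, so inverse 11.
N/29 = 4475; 4475 ≡ 9 (mod 29); 9·13 ≡ 1, so inverse 13.
a ≡ 156·725·20 + 7·5191·11 + 20·4475·13 = 3825207.
3825207 mod 129775 = 61732.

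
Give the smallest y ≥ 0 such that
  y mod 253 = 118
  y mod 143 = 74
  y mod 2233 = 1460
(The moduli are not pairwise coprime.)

Combine the congruences pairwise.
gcd(253, 143) = 11 and 11 | (74 − 118), so the pair is consistent; merging gives y ≡ 2648 (mod 3289), where 3289 = lcm(253, 143).
gcd(3289, 2233) = 11 and 11 | (1460 − 2648), so the pair is consistent; merging gives y ≡ 249323 (mod 667667), where 667667 = lcm(3289, 2233).
The solution is unique modulo lcm(253, 143, 2233) = 667667.

249323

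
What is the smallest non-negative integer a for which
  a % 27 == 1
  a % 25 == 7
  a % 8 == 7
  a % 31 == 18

From a ≡ 1 (mod 27) write a = 1 + 27t. Substituting into a ≡ 7 (mod 25) gives 27t ≡ 6 (mod 25), and since 2⁻¹ ≡ 13 (mod 25), t ≡ 3. Hence a ≡ 1 + 27·3 = 82 (mod 675).
From a ≡ 82 (mod 675) write a = 82 + 675t. Substituting into a ≡ 7 (mod 8) gives 675t ≡ 5 (mod 8), and since 3⁻¹ ≡ 3 (mod 8), t ≡ 7. Hence a ≡ 82 + 675·7 = 4807 (mod 5400).
From a ≡ 4807 (mod 5400) write a = 4807 + 5400t. Substituting into a ≡ 18 (mod 31) gives 5400t ≡ 16 (mod 31), and since 6⁻¹ ≡ 26 (mod 31), t ≡ 13. Hence a ≡ 4807 + 5400·13 = 75007 (mod 167400).

75007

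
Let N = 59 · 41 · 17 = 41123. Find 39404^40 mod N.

2789

Mod 59: 39404 ≡ 51; 51^40 ≡ 16 (mod 59).
Mod 41: 39404 ≡ 3; since 40 | 40, by Fermat 3^40 ≡ 1 (mod 41).
Mod 17: 39404 ≡ 15; by Fermat, exponent reduces to 40 mod 16 = 8; 15^8 ≡ 1 (mod 17).
Combine by CRT: x ≡ 16 (mod 59), x ≡ 1 (mod 41), x ≡ 1 (mod 17) ⇒ x ≡ 2789 (mod 41123).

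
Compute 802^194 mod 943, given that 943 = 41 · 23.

Mod 41: 802 ≡ 23; by Fermat, exponent reduces to 194 mod 40 = 34; 23^34 ≡ 16 (mod 41).
Mod 23: 802 ≡ 20; by Fermat, exponent reduces to 194 mod 22 = 18; 20^18 ≡ 2 (mod 23).
Combine by CRT: x ≡ 16 (mod 41), x ≡ 2 (mod 23) ⇒ x ≡ 508 (mod 943).

508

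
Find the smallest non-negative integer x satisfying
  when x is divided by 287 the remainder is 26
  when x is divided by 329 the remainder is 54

gcd(287, 329) = 7 and 7 | (54 − 26), so the pair is consistent; merging gives x ≡ 4331 (mod 13489), where 13489 = lcm(287, 329).
The solution is unique modulo lcm(287, 329) = 13489.

4331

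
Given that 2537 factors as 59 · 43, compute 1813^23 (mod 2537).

209

Mod 59: 1813 ≡ 43; 43^23 ≡ 32 (mod 59).
Mod 43: 1813 ≡ 7; 7^23 ≡ 37 (mod 43).
Combine by CRT: x ≡ 32 (mod 59), x ≡ 37 (mod 43) ⇒ x ≡ 209 (mod 2537).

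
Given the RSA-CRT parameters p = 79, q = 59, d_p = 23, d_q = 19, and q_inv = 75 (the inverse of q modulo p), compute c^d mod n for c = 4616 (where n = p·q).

m₁ = c^(d_p) mod p: c ≡ 34 (mod 79), and 34^23 mod 79 = 68.
m₂ = c^(d_q) mod q: c ≡ 14 (mod 59), and 14^19 mod 59 = 50.
h = q_inv·(m₁ − m₂) mod p = 75·(68 − 50) mod 79 = 7.
m = m₂ + h·q = 50 + 7·59 = 463.

463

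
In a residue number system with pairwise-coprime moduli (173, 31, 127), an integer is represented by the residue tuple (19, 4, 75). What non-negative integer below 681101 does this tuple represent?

342213

The moduli are pairwise coprime; N = 173·31·127 = 681101.
N/173 = 3937; 3937 ≡ 131 (mod 173); 131·70 ≡ 1, so inverse 70.
N/31 = 21971; 21971 ≡ 23 (mod 31); 23·27 ≡ 1, so inverse 27.
N/127 = 5363; 5363 ≡ 29 (mod 127); 29·92 ≡ 1, so inverse 92.
x ≡ 19·3937·70 + 4·21971·27 + 75·5363·92 = 44613778.
44613778 mod 681101 = 342213.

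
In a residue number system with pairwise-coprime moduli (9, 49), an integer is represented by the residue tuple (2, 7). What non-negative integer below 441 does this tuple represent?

56

Combine the congruences pairwise.
From x ≡ 2 (mod 9) write x = 2 + 9t. Substituting into x ≡ 7 (mod 49) gives 9t ≡ 5 (mod 49), and since 9⁻¹ ≡ 11 (mod 49), t ≡ 6. Hence x ≡ 2 + 9·6 = 56 (mod 441).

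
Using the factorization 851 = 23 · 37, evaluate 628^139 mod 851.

258

Mod 23: 628 ≡ 7; by Fermat, exponent reduces to 139 mod 22 = 7; 7^7 ≡ 5 (mod 23).
Mod 37: 628 ≡ 36; by Fermat, exponent reduces to 139 mod 36 = 31; 36^31 ≡ 36 (mod 37).
Combine by CRT: x ≡ 5 (mod 23), x ≡ 36 (mod 37) ⇒ x ≡ 258 (mod 851).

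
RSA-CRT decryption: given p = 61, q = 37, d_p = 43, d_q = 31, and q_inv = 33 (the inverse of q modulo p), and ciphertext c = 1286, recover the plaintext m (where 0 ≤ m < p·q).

m₁ = c^(d_p) mod p: c ≡ 5 (mod 61), and 5^43 mod 61 = 39.
m₂ = c^(d_q) mod q: c ≡ 28 (mod 37), and 28^31 mod 37 = 25.
h = q_inv·(m₁ − m₂) mod p = 33·(39 − 25) mod 61 = 35.
m = m₂ + h·q = 25 + 35·37 = 1320.

1320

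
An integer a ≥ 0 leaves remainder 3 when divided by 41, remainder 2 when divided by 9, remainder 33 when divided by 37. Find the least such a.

The moduli are pairwise coprime; N = 41·9·37 = 13653.
N/41 = 333; 333 ≡ 5 (mod 41); 5·33 ≡ 1, so inverse 33.
N/9 = 1517; 1517 ≡ 5 (mod 9); 5·2 ≡ 1, so inverse 2.
N/37 = 369; 369 ≡ 36 (mod 37); 36·36 ≡ 1, so inverse 36.
a ≡ 3·333·33 + 2·1517·2 + 33·369·36 = 477407.
477407 mod 13653 = 13205.

13205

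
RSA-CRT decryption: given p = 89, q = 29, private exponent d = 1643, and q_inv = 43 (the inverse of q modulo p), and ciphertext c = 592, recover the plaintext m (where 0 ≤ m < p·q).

829

d_p = d mod (p−1) = 1643 mod 88 = 59; d_q = d mod (q−1) = 19.
m₁ = c^(d_p) mod p: c ≡ 58 (mod 89), and 58^59 mod 89 = 28.
m₂ = c^(d_q) mod q: c ≡ 12 (mod 29), and 12^19 mod 29 = 17.
h = q_inv·(m₁ − m₂) mod p = 43·(28 − 17) mod 89 = 28.
m = m₂ + h·q = 17 + 28·29 = 829.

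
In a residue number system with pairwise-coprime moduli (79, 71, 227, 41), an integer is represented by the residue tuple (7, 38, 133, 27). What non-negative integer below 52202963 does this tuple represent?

From x ≡ 7 (mod 79) write x = 7 + 79t. Substituting into x ≡ 38 (mod 71) gives 79t ≡ 31 (mod 71), and since 8⁻¹ ≡ 9 (mod 71), t ≡ 66. Hence x ≡ 7 + 79·66 = 5221 (mod 5609).
From x ≡ 5221 (mod 5609) write x = 5221 + 5609t. Substituting into x ≡ 133 (mod 227) gives 5609t ≡ 133 (mod 227), and since 161⁻¹ ≡ 141 (mod 227), t ≡ 139. Hence x ≡ 5221 + 5609·139 = 784872 (mod 1273243).
From x ≡ 784872 (mod 1273243) write x = 784872 + 1273243t. Substituting into x ≡ 27 (mod 41) gives 1273243t ≡ 18 (mod 41), and since 29⁻¹ ≡ 17 (mod 41), t ≡ 19. Hence x ≡ 784872 + 1273243·19 = 24976489 (mod 52202963).

24976489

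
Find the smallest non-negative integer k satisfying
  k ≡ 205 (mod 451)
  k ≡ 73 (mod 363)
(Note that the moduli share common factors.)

gcd(451, 363) = 11 and 11 | (73 − 205), so the pair is consistent; merging gives k ≡ 6970 (mod 14883), where 14883 = lcm(451, 363).
The solution is unique modulo lcm(451, 363) = 14883.

6970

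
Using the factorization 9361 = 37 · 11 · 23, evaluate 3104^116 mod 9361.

4486

Mod 37: 3104 ≡ 33; by Fermat, exponent reduces to 116 mod 36 = 8; 33^8 ≡ 9 (mod 37).
Mod 11: 3104 ≡ 2; by Fermat, exponent reduces to 116 mod 10 = 6; 2^6 ≡ 9 (mod 11).
Mod 23: 3104 ≡ 22; by Fermat, exponent reduces to 116 mod 22 = 6; 22^6 ≡ 1 (mod 23).
Combine by CRT: x ≡ 9 (mod 37), x ≡ 9 (mod 11), x ≡ 1 (mod 23) ⇒ x ≡ 4486 (mod 9361).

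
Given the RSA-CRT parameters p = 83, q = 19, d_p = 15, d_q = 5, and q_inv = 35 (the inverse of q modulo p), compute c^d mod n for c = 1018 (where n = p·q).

102

m₁ = c^(d_p) mod p: c ≡ 22 (mod 83), and 22^15 mod 83 = 19.
m₂ = c^(d_q) mod q: c ≡ 11 (mod 19), and 11^5 mod 19 = 7.
h = q_inv·(m₁ − m₂) mod p = 35·(19 − 7) mod 83 = 5.
m = m₂ + h·q = 7 + 5·19 = 102.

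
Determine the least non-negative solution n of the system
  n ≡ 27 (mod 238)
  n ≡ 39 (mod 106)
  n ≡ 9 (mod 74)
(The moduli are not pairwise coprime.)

gcd(238, 106) = 2 and 2 | (39 − 27), so the pair is consistent; merging gives n ≡ 6929 (mod 12614), where 12614 = lcm(238, 106).
gcd(12614, 74) = 2 and 2 | (9 − 6929), so the pair is consistent; merging gives n ≡ 322279 (mod 466718), where 466718 = lcm(12614, 74).
The solution is unique modulo lcm(238, 106, 74) = 466718.

322279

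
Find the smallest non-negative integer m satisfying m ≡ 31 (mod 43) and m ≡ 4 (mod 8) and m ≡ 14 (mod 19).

4460

From m ≡ 31 (mod 43) write m = 31 + 43t. Substituting into m ≡ 4 (mod 8) gives 43t ≡ 5 (mod 8), and since 3⁻¹ ≡ 3 (mod 8), t ≡ 7. Hence m ≡ 31 + 43·7 = 332 (mod 344).
From m ≡ 332 (mod 344) write m = 332 + 344t. Substituting into m ≡ 14 (mod 19) gives 344t ≡ 5 (mod 19), and since 2⁻¹ ≡ 10 (mod 19), t ≡ 12. Hence m ≡ 332 + 344·12 = 4460 (mod 6536).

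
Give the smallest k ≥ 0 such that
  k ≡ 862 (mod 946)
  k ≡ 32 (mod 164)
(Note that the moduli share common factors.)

62352

gcd(946, 164) = 2 and 2 | (32 − 862), so the pair is consistent; merging gives k ≡ 62352 (mod 77572), where 77572 = lcm(946, 164).
The solution is unique modulo lcm(946, 164) = 77572.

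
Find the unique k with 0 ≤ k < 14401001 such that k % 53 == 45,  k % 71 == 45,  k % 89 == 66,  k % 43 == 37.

The moduli are pairwise coprime; N = 53·71·89·43 = 14401001.
N/53 = 271717; 271717 ≡ 39 (mod 53); 39·34 ≡ 1, so inverse 34.
N/71 = 202831; 202831 ≡ 55 (mod 71); 55·31 ≡ 1, so inverse 31.
N/89 = 161809; 161809 ≡ 7 (mod 89); 7·51 ≡ 1, so inverse 51.
N/43 = 334907; 334907 ≡ 23 (mod 43); 23·15 ≡ 1, so inverse 15.
k ≡ 45·271717·34 + 45·202831·31 + 66·161809·51 + 37·334907·15 = 1429198734.
1429198734 mod 14401001 = 3499635.

3499635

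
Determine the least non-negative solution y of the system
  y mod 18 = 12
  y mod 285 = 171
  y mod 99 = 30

15276

gcd(18, 285) = 3 and 3 | (171 − 12), so the pair is consistent; merging gives y ≡ 1596 (mod 1710), where 1710 = lcm(18, 285).
gcd(1710, 99) = 9 and 9 | (30 − 1596), so the pair is consistent; merging gives y ≡ 15276 (mod 18810), where 18810 = lcm(1710, 99).
The solution is unique modulo lcm(18, 285, 99) = 18810.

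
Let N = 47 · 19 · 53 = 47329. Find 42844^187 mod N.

Mod 47: 42844 ≡ 27; by Fermat, exponent reduces to 187 mod 46 = 3; 27^3 ≡ 37 (mod 47).
Mod 19: 42844 ≡ 18; by Fermat, exponent reduces to 187 mod 18 = 7; 18^7 ≡ 18 (mod 19).
Mod 53: 42844 ≡ 20; by Fermat, exponent reduces to 187 mod 52 = 31; 20^31 ≡ 34 (mod 53).
Combine by CRT: x ≡ 37 (mod 47), x ≡ 18 (mod 19), x ≡ 34 (mod 53) ⇒ x ≡ 6288 (mod 47329).

6288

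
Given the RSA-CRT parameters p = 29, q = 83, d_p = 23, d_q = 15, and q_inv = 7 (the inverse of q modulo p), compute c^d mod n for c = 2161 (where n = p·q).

m₁ = c^(d_p) mod p: c ≡ 15 (mod 29), and 15^23 mod 29 = 3.
m₂ = c^(d_q) mod q: c ≡ 3 (mod 83), and 3^15 mod 83 = 33.
h = q_inv·(m₁ − m₂) mod p = 7·(3 − 33) mod 29 = 22.
m = m₂ + h·q = 33 + 22·83 = 1859.

1859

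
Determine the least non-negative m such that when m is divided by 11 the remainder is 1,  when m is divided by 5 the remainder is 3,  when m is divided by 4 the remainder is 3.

From m ≡ 1 (mod 11) write m = 1 + 11t. Substituting into m ≡ 3 (mod 5) gives 11t ≡ 2 (mod 5), and since 1⁻¹ ≡ 1 (mod 5), t ≡ 2. Hence m ≡ 1 + 11·2 = 23 (mod 55).
From m ≡ 23 (mod 55) write m = 23 + 55t. Substituting into m ≡ 3 (mod 4) gives 55t ≡ 0 (mod 4), and since 3⁻¹ ≡ 3 (mod 4), t ≡ 0. Hence m ≡ 23 + 55·0 = 23 (mod 220).

23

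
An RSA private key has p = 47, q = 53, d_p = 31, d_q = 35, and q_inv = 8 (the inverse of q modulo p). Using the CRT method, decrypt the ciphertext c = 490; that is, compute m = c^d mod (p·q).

m₁ = c^(d_p) mod p: c ≡ 20 (mod 47), and 20^31 mod 47 = 44.
m₂ = c^(d_q) mod q: c ≡ 13 (mod 53), and 13^35 mod 53 = 44.
h = q_inv·(m₁ − m₂) mod p = 8·(44 − 44) mod 47 = 0.
m = m₂ + h·q = 44 + 0·53 = 44.

44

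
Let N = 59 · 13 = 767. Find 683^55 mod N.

Mod 59: 683 ≡ 34; 34^55 ≡ 6 (mod 59).
Mod 13: 683 ≡ 7; by Fermat, exponent reduces to 55 mod 12 = 7; 7^7 ≡ 6 (mod 13).
Combine by CRT: x ≡ 6 (mod 59), x ≡ 6 (mod 13) ⇒ x ≡ 6 (mod 767).

6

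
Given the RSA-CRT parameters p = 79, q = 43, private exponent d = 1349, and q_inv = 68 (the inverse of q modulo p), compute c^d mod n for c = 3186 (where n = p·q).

d_p = d mod (p−1) = 1349 mod 78 = 23; d_q = d mod (q−1) = 5.
m₁ = c^(d_p) mod p: c ≡ 26 (mod 79), and 26^23 mod 79 = 16.
m₂ = c^(d_q) mod q: c ≡ 4 (mod 43), and 4^5 mod 43 = 35.
h = q_inv·(m₁ − m₂) mod p = 68·(16 − 35) mod 79 = 51.
m = m₂ + h·q = 35 + 51·43 = 2228.

2228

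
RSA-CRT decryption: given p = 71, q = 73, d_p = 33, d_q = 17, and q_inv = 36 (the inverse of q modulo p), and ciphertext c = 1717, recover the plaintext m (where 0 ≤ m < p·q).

m₁ = c^(d_p) mod p: c ≡ 13 (mod 71), and 13^33 mod 71 = 21.
m₂ = c^(d_q) mod q: c ≡ 38 (mod 73), and 38^17 mod 73 = 48.
h = q_inv·(m₁ − m₂) mod p = 36·(21 − 48) mod 71 = 22.
m = m₂ + h·q = 48 + 22·73 = 1654.

1654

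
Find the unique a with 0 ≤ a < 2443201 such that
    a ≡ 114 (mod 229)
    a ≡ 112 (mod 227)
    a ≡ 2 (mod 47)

The moduli are pairwise coprime; N = 229·227·47 = 2443201.
N/229 = 10669; 10669 ≡ 135 (mod 229); 135·95 ≡ 1, so inverse 95.
N/227 = 10763; 10763 ≡ 94 (mod 227); 94·128 ≡ 1, so inverse 128.
N/47 = 51983; 51983 ≡ 1 (mod 47), inverse 1.
a ≡ 114·10669·95 + 112·10763·128 + 2·51983·1 = 269947604.
269947604 mod 2443201 = 1195494.

1195494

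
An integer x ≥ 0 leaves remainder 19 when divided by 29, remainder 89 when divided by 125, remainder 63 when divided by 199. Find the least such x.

129214

The moduli are pairwise coprime; N = 29·125·199 = 721375.
N/29 = 24875; 24875 ≡ 22 (mod 29); 22·4 ≡ 1, so inverse 4.
N/125 = 5771; 5771 ≡ 21 (mod 125); 21·6 ≡ 1, so inverse 6.
N/199 = 3625; 3625 ≡ 43 (mod 199); 43·162 ≡ 1, so inverse 162.
x ≡ 19·24875·4 + 89·5771·6 + 63·3625·162 = 41968964.
41968964 mod 721375 = 129214.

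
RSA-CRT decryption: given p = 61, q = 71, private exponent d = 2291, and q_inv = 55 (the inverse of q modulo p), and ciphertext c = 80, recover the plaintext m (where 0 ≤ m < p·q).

d_p = d mod (p−1) = 2291 mod 60 = 11; d_q = d mod (q−1) = 51.
m₁ = c^(d_p) mod p: c ≡ 19 (mod 61), and 19^11 mod 61 = 39.
m₂ = c^(d_q) mod q: c ≡ 9 (mod 71), and 9^51 mod 71 = 50.
h = q_inv·(m₁ − m₂) mod p = 55·(39 − 50) mod 61 = 5.
m = m₂ + h·q = 50 + 5·71 = 405.

405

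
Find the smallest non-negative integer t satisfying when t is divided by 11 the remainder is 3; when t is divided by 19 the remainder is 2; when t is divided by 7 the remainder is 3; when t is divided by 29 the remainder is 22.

33575

From t ≡ 3 (mod 11) write t = 3 + 11s. Substituting into t ≡ 2 (mod 19) gives 11s ≡ 18 (mod 19), and since 11⁻¹ ≡ 7 (mod 19), s ≡ 12. Hence t ≡ 3 + 11·12 = 135 (mod 209).
From t ≡ 135 (mod 209) write t = 135 + 209s. Substituting into t ≡ 3 (mod 7) gives 209s ≡ 1 (mod 7), and since 6⁻¹ ≡ 6 (mod 7), s ≡ 6. Hence t ≡ 135 + 209·6 = 1389 (mod 1463).
From t ≡ 1389 (mod 1463) write t = 1389 + 1463s. Substituting into t ≡ 22 (mod 29) gives 1463s ≡ 25 (mod 29), and since 13⁻¹ ≡ 9 (mod 29), s ≡ 22. Hence t ≡ 1389 + 1463·22 = 33575 (mod 42427).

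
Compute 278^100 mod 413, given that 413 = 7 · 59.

Mod 7: 278 ≡ 5; by Fermat, exponent reduces to 100 mod 6 = 4; 5^4 ≡ 2 (mod 7).
Mod 59: 278 ≡ 42; by Fermat, exponent reduces to 100 mod 58 = 42; 42^42 ≡ 15 (mod 59).
Combine by CRT: x ≡ 2 (mod 7), x ≡ 15 (mod 59) ⇒ x ≡ 310 (mod 413).

310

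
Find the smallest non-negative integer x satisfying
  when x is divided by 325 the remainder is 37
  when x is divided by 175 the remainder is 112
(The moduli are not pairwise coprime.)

gcd(325, 175) = 25 and 25 | (112 − 37), so the pair is consistent; merging gives x ≡ 1337 (mod 2275), where 2275 = lcm(325, 175).
The solution is unique modulo lcm(325, 175) = 2275.

1337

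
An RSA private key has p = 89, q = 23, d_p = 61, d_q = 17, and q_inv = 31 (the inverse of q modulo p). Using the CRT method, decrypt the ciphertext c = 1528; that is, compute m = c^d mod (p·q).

1834

m₁ = c^(d_p) mod p: c ≡ 15 (mod 89), and 15^61 mod 89 = 54.
m₂ = c^(d_q) mod q: c ≡ 10 (mod 23), and 10^17 mod 23 = 17.
h = q_inv·(m₁ − m₂) mod p = 31·(54 − 17) mod 89 = 79.
m = m₂ + h·q = 17 + 79·23 = 1834.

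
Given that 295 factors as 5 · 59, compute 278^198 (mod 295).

Mod 5: 278 ≡ 3; by Fermat, exponent reduces to 198 mod 4 = 2; 3^2 ≡ 4 (mod 5).
Mod 59: 278 ≡ 42; by Fermat, exponent reduces to 198 mod 58 = 24; 42^24 ≡ 51 (mod 59).
Combine by CRT: x ≡ 4 (mod 5), x ≡ 51 (mod 59) ⇒ x ≡ 169 (mod 295).

169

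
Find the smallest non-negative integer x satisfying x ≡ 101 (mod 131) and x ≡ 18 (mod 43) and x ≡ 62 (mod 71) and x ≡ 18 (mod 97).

2819614

The moduli are pairwise coprime; N = 131·43·71·97 = 38794471.
N/131 = 296141; 296141 ≡ 81 (mod 131); 81·55 ≡ 1, so inverse 55.
N/43 = 902197; 902197 ≡ 14 (mod 43); 14·40 ≡ 1, so inverse 40.
N/71 = 546401; 546401 ≡ 56 (mod 71); 56·52 ≡ 1, so inverse 52.
N/97 = 399943; 399943 ≡ 12 (mod 97); 12·89 ≡ 1, so inverse 89.
x ≡ 101·296141·55 + 18·902197·40 + 62·546401·52 + 18·399943·89 = 4696950605.
4696950605 mod 38794471 = 2819614.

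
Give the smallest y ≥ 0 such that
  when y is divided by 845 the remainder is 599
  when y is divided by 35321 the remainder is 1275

Combine the congruences pairwise.
gcd(845, 35321) = 169 and 169 | (1275 − 599), so the pair is consistent; merging gives y ≡ 142559 (mod 176605), where 176605 = lcm(845, 35321).
The solution is unique modulo lcm(845, 35321) = 176605.

142559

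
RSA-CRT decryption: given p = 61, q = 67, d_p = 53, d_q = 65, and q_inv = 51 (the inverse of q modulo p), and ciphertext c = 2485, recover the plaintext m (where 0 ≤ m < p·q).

m₁ = c^(d_p) mod p: c ≡ 45 (mod 61), and 45^53 mod 61 = 4.
m₂ = c^(d_q) mod q: c ≡ 6 (mod 67), and 6^65 mod 67 = 56.
h = q_inv·(m₁ − m₂) mod p = 51·(4 − 56) mod 61 = 32.
m = m₂ + h·q = 56 + 32·67 = 2200.

2200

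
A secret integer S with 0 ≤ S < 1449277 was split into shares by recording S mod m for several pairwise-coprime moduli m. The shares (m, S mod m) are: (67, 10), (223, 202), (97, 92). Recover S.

Combine the congruences pairwise.
From S ≡ 10 (mod 67) write S = 10 + 67t. Substituting into S ≡ 202 (mod 223) gives 67t ≡ 192 (mod 223), and since 67⁻¹ ≡ 10 (mod 223), t ≡ 136. Hence S ≡ 10 + 67·136 = 9122 (mod 14941).
From S ≡ 9122 (mod 14941) write S = 9122 + 14941t. Substituting into S ≡ 92 (mod 97) gives 14941t ≡ 88 (mod 97), and since 3⁻¹ ≡ 65 (mod 97), t ≡ 94. Hence S ≡ 9122 + 14941·94 = 1413576 (mod 1449277).

1413576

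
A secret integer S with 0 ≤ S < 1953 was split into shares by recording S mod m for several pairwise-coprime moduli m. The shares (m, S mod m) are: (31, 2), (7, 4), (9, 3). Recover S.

From S ≡ 2 (mod 31) write S = 2 + 31t. Substituting into S ≡ 4 (mod 7) gives 31t ≡ 2 (mod 7), and since 3⁻¹ ≡ 5 (mod 7), t ≡ 3. Hence S ≡ 2 + 31·3 = 95 (mod 217).
From S ≡ 95 (mod 217) write S = 95 + 217t. Substituting into S ≡ 3 (mod 9) gives 217t ≡ 7 (mod 9), and since 1⁻¹ ≡ 1 (mod 9), t ≡ 7. Hence S ≡ 95 + 217·7 = 1614 (mod 1953).

1614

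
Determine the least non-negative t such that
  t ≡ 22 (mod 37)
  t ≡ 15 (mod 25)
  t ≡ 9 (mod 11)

7940

The moduli are pairwise coprime; N = 37·25·11 = 10175.
N/37 = 275; 275 ≡ 16 (mod 37); 16·7 ≡ 1, so inverse 7.
N/25 = 407; 407 ≡ 7 (mod 25); 7·18 ≡ 1, so inverse 18.
N/11 = 925; 925 ≡ 1 (mod 11), inverse 1.
t ≡ 22·275·7 + 15·407·18 + 9·925·1 = 160565.
160565 mod 10175 = 7940.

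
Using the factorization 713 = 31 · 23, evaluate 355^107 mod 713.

320

Mod 31: 355 ≡ 14; by Fermat, exponent reduces to 107 mod 30 = 17; 14^17 ≡ 10 (mod 31).
Mod 23: 355 ≡ 10; by Fermat, exponent reduces to 107 mod 22 = 19; 10^19 ≡ 21 (mod 23).
Combine by CRT: x ≡ 10 (mod 31), x ≡ 21 (mod 23) ⇒ x ≡ 320 (mod 713).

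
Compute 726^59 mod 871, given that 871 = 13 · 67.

Mod 13: 726 ≡ 11; by Fermat, exponent reduces to 59 mod 12 = 11; 11^11 ≡ 6 (mod 13).
Mod 67: 726 ≡ 56; 56^59 ≡ 10 (mod 67).
Combine by CRT: x ≡ 6 (mod 13), x ≡ 10 (mod 67) ⇒ x ≡ 747 (mod 871).

747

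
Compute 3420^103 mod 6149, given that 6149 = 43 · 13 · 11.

2848

Mod 43: 3420 ≡ 23; by Fermat, exponent reduces to 103 mod 42 = 19; 23^19 ≡ 10 (mod 43).
Mod 13: 3420 ≡ 1; by Fermat, exponent reduces to 103 mod 12 = 7; 1^7 ≡ 1 (mod 13).
Mod 11: 3420 ≡ 10; by Fermat, exponent reduces to 103 mod 10 = 3; 10^3 ≡ 10 (mod 11).
Combine by CRT: x ≡ 10 (mod 43), x ≡ 1 (mod 13), x ≡ 10 (mod 11) ⇒ x ≡ 2848 (mod 6149).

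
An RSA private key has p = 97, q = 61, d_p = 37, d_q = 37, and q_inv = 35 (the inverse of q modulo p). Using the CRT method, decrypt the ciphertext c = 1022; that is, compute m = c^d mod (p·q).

4675

m₁ = c^(d_p) mod p: c ≡ 52 (mod 97), and 52^37 mod 97 = 19.
m₂ = c^(d_q) mod q: c ≡ 46 (mod 61), and 46^37 mod 61 = 39.
h = q_inv·(m₁ − m₂) mod p = 35·(19 − 39) mod 97 = 76.
m = m₂ + h·q = 39 + 76·61 = 4675.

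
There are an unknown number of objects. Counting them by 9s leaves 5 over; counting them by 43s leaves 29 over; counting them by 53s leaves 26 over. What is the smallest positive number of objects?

2093

Combine the congruences pairwise.
From N ≡ 5 (mod 9) write N = 5 + 9t. Substituting into N ≡ 29 (mod 43) gives 9t ≡ 24 (mod 43), and since 9⁻¹ ≡ 24 (mod 43), t ≡ 17. Hence N ≡ 5 + 9·17 = 158 (mod 387).
From N ≡ 158 (mod 387) write N = 158 + 387t. Substituting into N ≡ 26 (mod 53) gives 387t ≡ 27 (mod 53), and since 16⁻¹ ≡ 10 (mod 53), t ≡ 5. Hence N ≡ 158 + 387·5 = 2093 (mod 20511).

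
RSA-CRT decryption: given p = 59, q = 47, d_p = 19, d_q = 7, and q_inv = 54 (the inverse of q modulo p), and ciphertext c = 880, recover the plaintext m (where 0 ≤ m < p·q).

m₁ = c^(d_p) mod p: c ≡ 54 (mod 59), and 54^19 mod 59 = 44.
m₂ = c^(d_q) mod q: c ≡ 34 (mod 47), and 34^7 mod 47 = 8.
h = q_inv·(m₁ − m₂) mod p = 54·(44 − 8) mod 59 = 56.
m = m₂ + h·q = 8 + 56·47 = 2640.

2640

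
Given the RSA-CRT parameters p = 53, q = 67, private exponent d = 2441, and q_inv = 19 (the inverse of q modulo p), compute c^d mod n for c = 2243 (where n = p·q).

2322

d_p = d mod (p−1) = 2441 mod 52 = 49; d_q = d mod (q−1) = 65.
m₁ = c^(d_p) mod p: c ≡ 17 (mod 53), and 17^49 mod 53 = 43.
m₂ = c^(d_q) mod q: c ≡ 32 (mod 67), and 32^65 mod 67 = 44.
h = q_inv·(m₁ − m₂) mod p = 19·(43 − 44) mod 53 = 34.
m = m₂ + h·q = 44 + 34·67 = 2322.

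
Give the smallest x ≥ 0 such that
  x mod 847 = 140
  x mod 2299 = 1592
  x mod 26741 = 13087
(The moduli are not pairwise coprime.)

1029245

gcd(847, 2299) = 121 and 121 | (1592 − 140), so the pair is consistent; merging gives x ≡ 15386 (mod 16093), where 16093 = lcm(847, 2299).
gcd(16093, 26741) = 121 and 121 | (13087 − 15386), so the pair is consistent; merging gives x ≡ 1029245 (mod 3556553), where 3556553 = lcm(16093, 26741).
The solution is unique modulo lcm(847, 2299, 26741) = 3556553.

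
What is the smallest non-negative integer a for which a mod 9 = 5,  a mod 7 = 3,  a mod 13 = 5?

The moduli are pairwise coprime; N = 9·7·13 = 819.
N/9 = 91; 91 ≡ 1 (mod 9), inverse 1.
N/7 = 117; 117 ≡ 5 (mod 7); 5·3 ≡ 1, so inverse 3.
N/13 = 63; 63 ≡ 11 (mod 13); 11·6 ≡ 1, so inverse 6.
a ≡ 5·91·1 + 3·117·3 + 5·63·6 = 3398.
3398 mod 819 = 122.

122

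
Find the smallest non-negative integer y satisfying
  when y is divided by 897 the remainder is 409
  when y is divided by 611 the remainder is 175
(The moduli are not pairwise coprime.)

gcd(897, 611) = 13 and 13 | (175 − 409), so the pair is consistent; merging gives y ≡ 11173 (mod 42159), where 42159 = lcm(897, 611).
The solution is unique modulo lcm(897, 611) = 42159.

11173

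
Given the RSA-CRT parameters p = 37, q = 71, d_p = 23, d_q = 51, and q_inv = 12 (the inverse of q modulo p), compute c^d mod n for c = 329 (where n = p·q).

m₁ = c^(d_p) mod p: c ≡ 33 (mod 37), and 33^23 mod 37 = 12.
m₂ = c^(d_q) mod q: c ≡ 45 (mod 71), and 45^51 mod 71 = 37.
h = q_inv·(m₁ − m₂) mod p = 12·(12 − 37) mod 37 = 33.
m = m₂ + h·q = 37 + 33·71 = 2380.

2380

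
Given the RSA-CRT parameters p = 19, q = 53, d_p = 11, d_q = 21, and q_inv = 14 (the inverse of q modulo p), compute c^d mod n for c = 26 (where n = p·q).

m₁ = c^(d_p) mod p: c ≡ 7 (mod 19), and 7^11 mod 19 = 11.
m₂ = c^(d_q) mod q: c ≡ 26 (mod 53), and 26^21 mod 53 = 32.
h = q_inv·(m₁ − m₂) mod p = 14·(11 − 32) mod 19 = 10.
m = m₂ + h·q = 32 + 10·53 = 562.

562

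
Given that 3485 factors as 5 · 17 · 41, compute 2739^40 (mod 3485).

1

Mod 5: 2739 ≡ 4; since 4 | 40, by Fermat 4^40 ≡ 1 (mod 5).
Mod 17: 2739 ≡ 2; by Fermat, exponent reduces to 40 mod 16 = 8; 2^8 ≡ 1 (mod 17).
Mod 41: 2739 ≡ 33; since 40 | 40, by Fermat 33^40 ≡ 1 (mod 41).
Combine by CRT: x ≡ 1 (mod 5), x ≡ 1 (mod 17), x ≡ 1 (mod 41) ⇒ x ≡ 1 (mod 3485).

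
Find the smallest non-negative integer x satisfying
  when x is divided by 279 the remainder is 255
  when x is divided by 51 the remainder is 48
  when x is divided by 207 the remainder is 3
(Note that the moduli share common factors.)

gcd(279, 51) = 3 and 3 | (48 − 255), so the pair is consistent; merging gives x ≡ 813 (mod 4743), where 4743 = lcm(279, 51).
gcd(4743, 207) = 9 and 9 | (3 − 813), so the pair is consistent; merging gives x ≡ 105159 (mod 109089), where 109089 = lcm(4743, 207).
The solution is unique modulo lcm(279, 51, 207) = 109089.

105159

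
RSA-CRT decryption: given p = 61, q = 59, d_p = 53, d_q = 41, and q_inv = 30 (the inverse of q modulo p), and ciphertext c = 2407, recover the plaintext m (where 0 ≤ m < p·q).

2265

m₁ = c^(d_p) mod p: c ≡ 28 (mod 61), and 28^53 mod 61 = 8.
m₂ = c^(d_q) mod q: c ≡ 47 (mod 59), and 47^41 mod 59 = 23.
h = q_inv·(m₁ − m₂) mod p = 30·(8 − 23) mod 61 = 38.
m = m₂ + h·q = 23 + 38·59 = 2265.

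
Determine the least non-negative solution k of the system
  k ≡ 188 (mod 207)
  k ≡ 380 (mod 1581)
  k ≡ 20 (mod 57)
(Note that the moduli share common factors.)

gcd(207, 1581) = 3 and 3 | (380 − 188), so the pair is consistent; merging gives k ≡ 87335 (mod 109089), where 109089 = lcm(207, 1581).
gcd(109089, 57) = 3 and 3 | (20 − 87335), so the pair is consistent; merging gives k ≡ 2050937 (mod 2072691), where 2072691 = lcm(109089, 57).
The solution is unique modulo lcm(207, 1581, 57) = 2072691.

2050937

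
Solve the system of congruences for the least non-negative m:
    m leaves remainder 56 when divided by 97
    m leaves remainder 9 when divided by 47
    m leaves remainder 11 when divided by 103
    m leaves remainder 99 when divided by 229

The moduli are pairwise coprime; N = 97·47·103·229 = 107533133.
N/97 = 1108589; 1108589 ≡ 73 (mod 97); 73·4 ≡ 1, so inverse 4.
N/47 = 2287939; 2287939 ≡ 26 (mod 47); 26·38 ≡ 1, so inverse 38.
N/103 = 1044011; 1044011 ≡ 3 (mod 103); 3·69 ≡ 1, so inverse 69.
N/229 = 469577; 469577 ≡ 127 (mod 229); 127·110 ≡ 1, so inverse 110.
m ≡ 56·1108589·4 + 9·2287939·38 + 11·1044011·69 + 99·469577·110 = 6936896953.
6936896953 mod 107533133 = 54776441.

54776441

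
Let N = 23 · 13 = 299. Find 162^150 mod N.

Mod 23: 162 ≡ 1; by Fermat, exponent reduces to 150 mod 22 = 18; 1^18 ≡ 1 (mod 23).
Mod 13: 162 ≡ 6; by Fermat, exponent reduces to 150 mod 12 = 6; 6^6 ≡ 12 (mod 13).
Combine by CRT: x ≡ 1 (mod 23), x ≡ 12 (mod 13) ⇒ x ≡ 116 (mod 299).

116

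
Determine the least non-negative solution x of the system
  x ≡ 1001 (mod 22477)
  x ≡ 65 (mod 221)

gcd(22477, 221) = 13 and 13 | (65 − 1001), so the pair is consistent; merging gives x ≡ 248248 (mod 382109), where 382109 = lcm(22477, 221).
The solution is unique modulo lcm(22477, 221) = 382109.

248248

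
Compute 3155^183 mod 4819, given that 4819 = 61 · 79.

1858

Mod 61: 3155 ≡ 44; by Fermat, exponent reduces to 183 mod 60 = 3; 44^3 ≡ 28 (mod 61).
Mod 79: 3155 ≡ 74; by Fermat, exponent reduces to 183 mod 78 = 27; 74^27 ≡ 41 (mod 79).
Combine by CRT: x ≡ 28 (mod 61), x ≡ 41 (mod 79) ⇒ x ≡ 1858 (mod 4819).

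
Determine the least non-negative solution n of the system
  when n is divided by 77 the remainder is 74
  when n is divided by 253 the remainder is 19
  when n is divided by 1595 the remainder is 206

gcd(77, 253) = 11 and 11 | (19 − 74), so the pair is consistent; merging gives n ≡ 1537 (mod 1771), where 1771 = lcm(77, 253).
gcd(1771, 1595) = 11 and 11 | (206 − 1537), so the pair is consistent; merging gives n ≡ 132591 (mod 256795), where 256795 = lcm(1771, 1595).
The solution is unique modulo lcm(77, 253, 1595) = 256795.

132591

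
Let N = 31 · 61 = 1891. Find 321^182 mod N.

927

Mod 31: 321 ≡ 11; by Fermat, exponent reduces to 182 mod 30 = 2; 11^2 ≡ 28 (mod 31).
Mod 61: 321 ≡ 16; by Fermat, exponent reduces to 182 mod 60 = 2; 16^2 ≡ 12 (mod 61).
Combine by CRT: x ≡ 28 (mod 31), x ≡ 12 (mod 61) ⇒ x ≡ 927 (mod 1891).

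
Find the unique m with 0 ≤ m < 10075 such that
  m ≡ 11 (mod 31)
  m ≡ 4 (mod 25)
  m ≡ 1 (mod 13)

The moduli are pairwise coprime; N = 31·25·13 = 10075.
N/31 = 325; 325 ≡ 15 (mod 31); 15·29 ≡ 1, so inverse 29.
N/25 = 403; 403 ≡ 3 (mod 25); 3·17 ≡ 1, so inverse 17.
N/13 = 775; 775 ≡ 8 (mod 13); 8·5 ≡ 1, so inverse 5.
m ≡ 11·325·29 + 4·403·17 + 1·775·5 = 134954.
134954 mod 10075 = 3979.

3979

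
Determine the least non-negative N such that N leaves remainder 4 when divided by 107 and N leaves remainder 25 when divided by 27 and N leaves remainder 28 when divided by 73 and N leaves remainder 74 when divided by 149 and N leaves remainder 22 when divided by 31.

From N ≡ 4 (mod 107) write N = 4 + 107t. Substituting into N ≡ 25 (mod 27) gives 107t ≡ 21 (mod 27), and since 26⁻¹ ≡ 26 (mod 27), t ≡ 6. Hence N ≡ 4 + 107·6 = 646 (mod 2889).
From N ≡ 646 (mod 2889) write N = 646 + 2889t. Substituting into N ≡ 28 (mod 73) gives 2889t ≡ 39 (mod 73), and since 42⁻¹ ≡ 40 (mod 73), t ≡ 27. Hence N ≡ 646 + 2889·27 = 78649 (mod 210897).
From N ≡ 78649 (mod 210897) write N = 78649 + 210897t. Substituting into N ≡ 74 (mod 149) gives 210897t ≡ 97 (mod 149), and since 62⁻¹ ≡ 137 (mod 149), t ≡ 28. Hence N ≡ 78649 + 210897·28 = 5983765 (mod 31423653).
From N ≡ 5983765 (mod 31423653) write N = 5983765 + 31423653t. Substituting into N ≡ 22 (mod 31) gives 31423653t ≡ 1 (mod 31), and since 7⁻¹ ≡ 9 (mod 31), t ≡ 9. Hence N ≡ 5983765 + 31423653·9 = 288796642 (mod 974133243).

288796642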